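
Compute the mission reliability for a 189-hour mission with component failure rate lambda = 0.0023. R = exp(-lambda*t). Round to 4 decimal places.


lambda = 0.0023
mission_time = 189
lambda * t = 0.0023 * 189 = 0.4347
R = exp(-0.4347)
R = 0.6475

0.6475


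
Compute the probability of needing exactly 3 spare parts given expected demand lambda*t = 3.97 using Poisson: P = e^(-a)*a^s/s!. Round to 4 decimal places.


a = 3.97, s = 3
e^(-a) = e^(-3.97) = 0.0189
a^s = 3.97^3 = 62.5708
s! = 6
P = 0.0189 * 62.5708 / 6
P = 0.1968

0.1968


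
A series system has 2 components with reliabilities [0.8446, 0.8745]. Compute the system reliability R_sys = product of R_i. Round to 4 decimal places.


Components: [0.8446, 0.8745]
After component 1 (R=0.8446): product = 0.8446
After component 2 (R=0.8745): product = 0.7386
R_sys = 0.7386

0.7386


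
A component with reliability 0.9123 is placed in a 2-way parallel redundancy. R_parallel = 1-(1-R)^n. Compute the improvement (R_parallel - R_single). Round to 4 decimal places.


R_single = 0.9123, n = 2
1 - R_single = 0.0877
(1 - R_single)^n = 0.0877^2 = 0.0077
R_parallel = 1 - 0.0077 = 0.9923
Improvement = 0.9923 - 0.9123
Improvement = 0.08

0.08


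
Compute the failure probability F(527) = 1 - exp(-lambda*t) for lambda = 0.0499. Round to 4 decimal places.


lambda = 0.0499, t = 527
lambda * t = 26.2973
exp(-26.2973) = 0.0
F(t) = 1 - 0.0
F(t) = 1.0

1.0


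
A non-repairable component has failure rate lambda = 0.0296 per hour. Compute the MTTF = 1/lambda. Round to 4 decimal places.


lambda = 0.0296
MTTF = 1 / 0.0296
MTTF = 33.7838

33.7838


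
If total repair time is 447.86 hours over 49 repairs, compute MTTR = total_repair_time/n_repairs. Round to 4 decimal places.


total_repair_time = 447.86
n_repairs = 49
MTTR = 447.86 / 49
MTTR = 9.14

9.14


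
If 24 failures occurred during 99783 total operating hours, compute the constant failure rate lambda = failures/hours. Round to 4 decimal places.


failures = 24
total_hours = 99783
lambda = 24 / 99783
lambda = 0.0002

0.0002


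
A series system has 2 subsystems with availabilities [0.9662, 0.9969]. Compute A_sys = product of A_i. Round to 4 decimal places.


Subsystems: [0.9662, 0.9969]
After subsystem 1 (A=0.9662): product = 0.9662
After subsystem 2 (A=0.9969): product = 0.9632
A_sys = 0.9632

0.9632


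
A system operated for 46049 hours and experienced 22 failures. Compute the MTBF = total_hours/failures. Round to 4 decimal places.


total_hours = 46049
failures = 22
MTBF = 46049 / 22
MTBF = 2093.1364

2093.1364


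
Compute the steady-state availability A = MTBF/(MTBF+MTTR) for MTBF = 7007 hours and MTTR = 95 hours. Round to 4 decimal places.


MTBF = 7007
MTTR = 95
MTBF + MTTR = 7102
A = 7007 / 7102
A = 0.9866

0.9866


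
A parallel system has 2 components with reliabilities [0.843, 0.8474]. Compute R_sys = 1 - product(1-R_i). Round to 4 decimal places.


Components: [0.843, 0.8474]
(1 - 0.843) = 0.157, running product = 0.157
(1 - 0.8474) = 0.1526, running product = 0.024
Product of (1-R_i) = 0.024
R_sys = 1 - 0.024 = 0.976

0.976


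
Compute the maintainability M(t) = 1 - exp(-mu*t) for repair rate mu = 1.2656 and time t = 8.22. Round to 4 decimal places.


mu = 1.2656, t = 8.22
mu * t = 1.2656 * 8.22 = 10.4032
exp(-10.4032) = 0.0
M(t) = 1 - 0.0
M(t) = 1.0

1.0


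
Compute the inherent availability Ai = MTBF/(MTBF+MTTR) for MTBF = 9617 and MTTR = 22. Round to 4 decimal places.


MTBF = 9617
MTTR = 22
MTBF + MTTR = 9639
Ai = 9617 / 9639
Ai = 0.9977

0.9977


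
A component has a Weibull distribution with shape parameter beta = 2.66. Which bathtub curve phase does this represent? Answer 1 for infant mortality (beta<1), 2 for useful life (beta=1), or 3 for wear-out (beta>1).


beta = 2.66
Compare beta to 1:
beta < 1 => infant mortality (phase 1)
beta = 1 => useful life (phase 2)
beta > 1 => wear-out (phase 3)
Since beta = 2.66, this is wear-out (increasing failure rate)
Phase = 3

3


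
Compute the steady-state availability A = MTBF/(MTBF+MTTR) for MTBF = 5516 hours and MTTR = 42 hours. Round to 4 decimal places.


MTBF = 5516
MTTR = 42
MTBF + MTTR = 5558
A = 5516 / 5558
A = 0.9924

0.9924


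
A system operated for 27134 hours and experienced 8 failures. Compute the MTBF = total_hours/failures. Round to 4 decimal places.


total_hours = 27134
failures = 8
MTBF = 27134 / 8
MTBF = 3391.75

3391.75


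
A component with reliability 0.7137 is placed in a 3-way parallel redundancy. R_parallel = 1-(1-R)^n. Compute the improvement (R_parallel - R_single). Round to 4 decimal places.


R_single = 0.7137, n = 3
1 - R_single = 0.2863
(1 - R_single)^n = 0.2863^3 = 0.0235
R_parallel = 1 - 0.0235 = 0.9765
Improvement = 0.9765 - 0.7137
Improvement = 0.2628

0.2628


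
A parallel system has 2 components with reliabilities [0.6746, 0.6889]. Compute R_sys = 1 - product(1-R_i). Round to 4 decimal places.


Components: [0.6746, 0.6889]
(1 - 0.6746) = 0.3254, running product = 0.3254
(1 - 0.6889) = 0.3111, running product = 0.1012
Product of (1-R_i) = 0.1012
R_sys = 1 - 0.1012 = 0.8988

0.8988


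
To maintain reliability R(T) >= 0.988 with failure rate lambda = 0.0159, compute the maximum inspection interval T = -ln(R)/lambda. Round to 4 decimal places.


R_target = 0.988
lambda = 0.0159
-ln(0.988) = 0.0121
T = 0.0121 / 0.0159
T = 0.7593

0.7593


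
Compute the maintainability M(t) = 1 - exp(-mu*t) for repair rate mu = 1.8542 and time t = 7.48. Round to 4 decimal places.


mu = 1.8542, t = 7.48
mu * t = 1.8542 * 7.48 = 13.8694
exp(-13.8694) = 0.0
M(t) = 1 - 0.0
M(t) = 1.0

1.0


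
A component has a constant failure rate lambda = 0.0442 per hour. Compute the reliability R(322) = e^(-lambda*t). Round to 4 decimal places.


lambda = 0.0442
t = 322
lambda * t = 14.2324
R(t) = e^(-14.2324)
R(t) = 0.0

0.0


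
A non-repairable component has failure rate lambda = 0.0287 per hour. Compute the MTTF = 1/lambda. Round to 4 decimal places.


lambda = 0.0287
MTTF = 1 / 0.0287
MTTF = 34.8432

34.8432


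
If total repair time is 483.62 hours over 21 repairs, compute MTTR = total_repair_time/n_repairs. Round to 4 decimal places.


total_repair_time = 483.62
n_repairs = 21
MTTR = 483.62 / 21
MTTR = 23.0295

23.0295


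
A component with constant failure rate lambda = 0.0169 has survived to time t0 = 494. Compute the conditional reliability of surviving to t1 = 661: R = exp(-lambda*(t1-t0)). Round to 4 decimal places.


lambda = 0.0169
t0 = 494, t1 = 661
t1 - t0 = 167
lambda * (t1-t0) = 0.0169 * 167 = 2.8223
R = exp(-2.8223)
R = 0.0595

0.0595


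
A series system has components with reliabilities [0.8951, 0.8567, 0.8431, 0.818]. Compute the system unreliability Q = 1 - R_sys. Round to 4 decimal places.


Components: [0.8951, 0.8567, 0.8431, 0.818]
After component 1: product = 0.8951
After component 2: product = 0.7668
After component 3: product = 0.6465
After component 4: product = 0.5289
R_sys = 0.5289
Q = 1 - 0.5289 = 0.4711

0.4711


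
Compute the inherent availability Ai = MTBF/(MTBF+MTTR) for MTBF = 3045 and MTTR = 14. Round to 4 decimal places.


MTBF = 3045
MTTR = 14
MTBF + MTTR = 3059
Ai = 3045 / 3059
Ai = 0.9954

0.9954


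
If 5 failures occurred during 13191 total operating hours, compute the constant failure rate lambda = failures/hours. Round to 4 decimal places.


failures = 5
total_hours = 13191
lambda = 5 / 13191
lambda = 0.0004

0.0004


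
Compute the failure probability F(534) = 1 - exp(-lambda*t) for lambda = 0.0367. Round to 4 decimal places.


lambda = 0.0367, t = 534
lambda * t = 19.5978
exp(-19.5978) = 0.0
F(t) = 1 - 0.0
F(t) = 1.0

1.0


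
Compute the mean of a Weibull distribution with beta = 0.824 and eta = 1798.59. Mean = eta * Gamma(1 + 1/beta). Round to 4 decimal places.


beta = 0.824, eta = 1798.59
1/beta = 1.2136
1 + 1/beta = 2.2136
Gamma(2.2136) = 1.11
Mean = 1798.59 * 1.11
Mean = 1996.5116

1996.5116


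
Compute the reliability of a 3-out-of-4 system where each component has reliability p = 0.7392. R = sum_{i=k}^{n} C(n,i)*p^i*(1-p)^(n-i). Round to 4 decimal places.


k = 3, n = 4, p = 0.7392
i=3: C(4,3)=4 * 0.7392^3 * 0.2608^1 = 0.4214
i=4: C(4,4)=1 * 0.7392^4 * 0.2608^0 = 0.2986
R = sum of terms = 0.7199

0.7199


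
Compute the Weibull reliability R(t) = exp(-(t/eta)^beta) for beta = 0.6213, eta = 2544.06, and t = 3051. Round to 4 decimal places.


beta = 0.6213, eta = 2544.06, t = 3051
t/eta = 3051 / 2544.06 = 1.1993
(t/eta)^beta = 1.1993^0.6213 = 1.1195
R(t) = exp(-1.1195)
R(t) = 0.3264

0.3264


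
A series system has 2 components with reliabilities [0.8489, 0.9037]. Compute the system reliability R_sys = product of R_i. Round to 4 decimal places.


Components: [0.8489, 0.9037]
After component 1 (R=0.8489): product = 0.8489
After component 2 (R=0.9037): product = 0.7672
R_sys = 0.7672

0.7672


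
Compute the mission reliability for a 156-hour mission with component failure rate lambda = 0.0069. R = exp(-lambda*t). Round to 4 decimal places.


lambda = 0.0069
mission_time = 156
lambda * t = 0.0069 * 156 = 1.0764
R = exp(-1.0764)
R = 0.3408

0.3408


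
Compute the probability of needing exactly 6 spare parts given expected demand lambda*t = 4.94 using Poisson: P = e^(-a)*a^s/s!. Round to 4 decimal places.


a = 4.94, s = 6
e^(-a) = e^(-4.94) = 0.0072
a^s = 4.94^6 = 14533.2148
s! = 720
P = 0.0072 * 14533.2148 / 720
P = 0.1444

0.1444


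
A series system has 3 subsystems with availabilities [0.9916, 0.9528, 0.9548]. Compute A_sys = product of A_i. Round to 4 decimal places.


Subsystems: [0.9916, 0.9528, 0.9548]
After subsystem 1 (A=0.9916): product = 0.9916
After subsystem 2 (A=0.9528): product = 0.9448
After subsystem 3 (A=0.9548): product = 0.9021
A_sys = 0.9021

0.9021


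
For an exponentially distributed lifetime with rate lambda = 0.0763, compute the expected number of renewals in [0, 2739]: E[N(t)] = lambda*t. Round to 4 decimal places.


lambda = 0.0763
t = 2739
E[N(t)] = lambda * t
E[N(t)] = 0.0763 * 2739
E[N(t)] = 208.9857

208.9857


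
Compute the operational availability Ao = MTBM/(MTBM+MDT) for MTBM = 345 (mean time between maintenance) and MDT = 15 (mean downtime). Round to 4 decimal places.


MTBM = 345
MDT = 15
MTBM + MDT = 360
Ao = 345 / 360
Ao = 0.9583

0.9583


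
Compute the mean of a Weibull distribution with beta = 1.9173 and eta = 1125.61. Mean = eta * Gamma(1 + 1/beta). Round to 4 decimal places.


beta = 1.9173, eta = 1125.61
1/beta = 0.5216
1 + 1/beta = 1.5216
Gamma(1.5216) = 0.8871
Mean = 1125.61 * 0.8871
Mean = 998.5469

998.5469


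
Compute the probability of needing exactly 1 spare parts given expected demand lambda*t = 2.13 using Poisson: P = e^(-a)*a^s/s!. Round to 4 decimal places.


a = 2.13, s = 1
e^(-a) = e^(-2.13) = 0.1188
a^s = 2.13^1 = 2.13
s! = 1
P = 0.1188 * 2.13 / 1
P = 0.2531

0.2531


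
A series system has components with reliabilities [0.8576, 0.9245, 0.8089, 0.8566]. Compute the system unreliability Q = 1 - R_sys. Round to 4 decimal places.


Components: [0.8576, 0.9245, 0.8089, 0.8566]
After component 1: product = 0.8576
After component 2: product = 0.7929
After component 3: product = 0.6413
After component 4: product = 0.5494
R_sys = 0.5494
Q = 1 - 0.5494 = 0.4506

0.4506


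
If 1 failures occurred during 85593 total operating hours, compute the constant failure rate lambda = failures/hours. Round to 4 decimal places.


failures = 1
total_hours = 85593
lambda = 1 / 85593
lambda = 0.0

0.0


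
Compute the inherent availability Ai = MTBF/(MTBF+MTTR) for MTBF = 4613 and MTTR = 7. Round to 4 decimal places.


MTBF = 4613
MTTR = 7
MTBF + MTTR = 4620
Ai = 4613 / 4620
Ai = 0.9985

0.9985


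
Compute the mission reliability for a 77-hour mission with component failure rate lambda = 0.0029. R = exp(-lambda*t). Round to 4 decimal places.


lambda = 0.0029
mission_time = 77
lambda * t = 0.0029 * 77 = 0.2233
R = exp(-0.2233)
R = 0.7999

0.7999


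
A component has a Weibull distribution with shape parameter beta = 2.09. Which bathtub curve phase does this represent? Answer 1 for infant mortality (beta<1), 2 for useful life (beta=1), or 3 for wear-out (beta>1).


beta = 2.09
Compare beta to 1:
beta < 1 => infant mortality (phase 1)
beta = 1 => useful life (phase 2)
beta > 1 => wear-out (phase 3)
Since beta = 2.09, this is wear-out (increasing failure rate)
Phase = 3

3


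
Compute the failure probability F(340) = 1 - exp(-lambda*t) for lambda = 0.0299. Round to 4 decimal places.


lambda = 0.0299, t = 340
lambda * t = 10.166
exp(-10.166) = 0.0
F(t) = 1 - 0.0
F(t) = 1.0

1.0


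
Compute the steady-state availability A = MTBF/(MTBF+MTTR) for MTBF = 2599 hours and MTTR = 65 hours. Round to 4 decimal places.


MTBF = 2599
MTTR = 65
MTBF + MTTR = 2664
A = 2599 / 2664
A = 0.9756

0.9756


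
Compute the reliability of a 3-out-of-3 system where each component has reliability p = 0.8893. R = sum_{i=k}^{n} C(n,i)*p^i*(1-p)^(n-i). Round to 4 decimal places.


k = 3, n = 3, p = 0.8893
i=3: C(3,3)=1 * 0.8893^3 * 0.1107^0 = 0.7033
R = sum of terms = 0.7033

0.7033


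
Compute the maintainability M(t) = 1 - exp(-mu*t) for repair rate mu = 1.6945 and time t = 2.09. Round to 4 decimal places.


mu = 1.6945, t = 2.09
mu * t = 1.6945 * 2.09 = 3.5415
exp(-3.5415) = 0.029
M(t) = 1 - 0.029
M(t) = 0.971

0.971


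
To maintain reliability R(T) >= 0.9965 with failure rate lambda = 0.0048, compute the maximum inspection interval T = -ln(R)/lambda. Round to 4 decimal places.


R_target = 0.9965
lambda = 0.0048
-ln(0.9965) = 0.0035
T = 0.0035 / 0.0048
T = 0.7304

0.7304


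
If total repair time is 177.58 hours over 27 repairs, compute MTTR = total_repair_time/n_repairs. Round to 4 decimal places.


total_repair_time = 177.58
n_repairs = 27
MTTR = 177.58 / 27
MTTR = 6.577

6.577


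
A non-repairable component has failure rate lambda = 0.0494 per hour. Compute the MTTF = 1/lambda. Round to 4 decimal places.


lambda = 0.0494
MTTF = 1 / 0.0494
MTTF = 20.2429

20.2429


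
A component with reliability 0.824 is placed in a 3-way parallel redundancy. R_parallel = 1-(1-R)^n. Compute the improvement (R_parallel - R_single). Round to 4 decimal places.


R_single = 0.824, n = 3
1 - R_single = 0.176
(1 - R_single)^n = 0.176^3 = 0.0055
R_parallel = 1 - 0.0055 = 0.9945
Improvement = 0.9945 - 0.824
Improvement = 0.1705

0.1705


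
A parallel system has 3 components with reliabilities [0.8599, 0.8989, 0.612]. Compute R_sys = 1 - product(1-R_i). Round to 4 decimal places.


Components: [0.8599, 0.8989, 0.612]
(1 - 0.8599) = 0.1401, running product = 0.1401
(1 - 0.8989) = 0.1011, running product = 0.0142
(1 - 0.612) = 0.388, running product = 0.0055
Product of (1-R_i) = 0.0055
R_sys = 1 - 0.0055 = 0.9945

0.9945


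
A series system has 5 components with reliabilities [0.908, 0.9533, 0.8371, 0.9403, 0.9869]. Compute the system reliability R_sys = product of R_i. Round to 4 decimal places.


Components: [0.908, 0.9533, 0.8371, 0.9403, 0.9869]
After component 1 (R=0.908): product = 0.908
After component 2 (R=0.9533): product = 0.8656
After component 3 (R=0.8371): product = 0.7246
After component 4 (R=0.9403): product = 0.6813
After component 5 (R=0.9869): product = 0.6724
R_sys = 0.6724

0.6724


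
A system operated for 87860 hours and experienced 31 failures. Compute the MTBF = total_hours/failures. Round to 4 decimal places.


total_hours = 87860
failures = 31
MTBF = 87860 / 31
MTBF = 2834.1935

2834.1935


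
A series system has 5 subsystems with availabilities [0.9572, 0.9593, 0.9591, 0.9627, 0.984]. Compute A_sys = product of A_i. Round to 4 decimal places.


Subsystems: [0.9572, 0.9593, 0.9591, 0.9627, 0.984]
After subsystem 1 (A=0.9572): product = 0.9572
After subsystem 2 (A=0.9593): product = 0.9182
After subsystem 3 (A=0.9591): product = 0.8807
After subsystem 4 (A=0.9627): product = 0.8478
After subsystem 5 (A=0.984): product = 0.8343
A_sys = 0.8343

0.8343


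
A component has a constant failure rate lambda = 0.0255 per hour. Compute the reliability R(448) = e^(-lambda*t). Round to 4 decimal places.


lambda = 0.0255
t = 448
lambda * t = 11.424
R(t) = e^(-11.424)
R(t) = 0.0

0.0


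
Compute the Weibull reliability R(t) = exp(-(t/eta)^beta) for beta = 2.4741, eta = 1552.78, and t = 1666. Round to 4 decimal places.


beta = 2.4741, eta = 1552.78, t = 1666
t/eta = 1666 / 1552.78 = 1.0729
(t/eta)^beta = 1.0729^2.4741 = 1.1902
R(t) = exp(-1.1902)
R(t) = 0.3042

0.3042


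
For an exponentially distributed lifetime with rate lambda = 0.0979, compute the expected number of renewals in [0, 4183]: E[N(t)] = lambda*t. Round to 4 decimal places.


lambda = 0.0979
t = 4183
E[N(t)] = lambda * t
E[N(t)] = 0.0979 * 4183
E[N(t)] = 409.5157

409.5157


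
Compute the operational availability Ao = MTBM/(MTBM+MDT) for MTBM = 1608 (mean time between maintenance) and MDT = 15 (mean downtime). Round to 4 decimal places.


MTBM = 1608
MDT = 15
MTBM + MDT = 1623
Ao = 1608 / 1623
Ao = 0.9908

0.9908


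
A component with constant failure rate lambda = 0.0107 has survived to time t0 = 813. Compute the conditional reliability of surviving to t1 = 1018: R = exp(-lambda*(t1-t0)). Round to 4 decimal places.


lambda = 0.0107
t0 = 813, t1 = 1018
t1 - t0 = 205
lambda * (t1-t0) = 0.0107 * 205 = 2.1935
R = exp(-2.1935)
R = 0.1115

0.1115


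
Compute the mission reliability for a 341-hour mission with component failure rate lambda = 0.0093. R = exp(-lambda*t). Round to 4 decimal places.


lambda = 0.0093
mission_time = 341
lambda * t = 0.0093 * 341 = 3.1713
R = exp(-3.1713)
R = 0.0419

0.0419


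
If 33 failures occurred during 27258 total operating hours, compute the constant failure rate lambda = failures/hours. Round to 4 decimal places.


failures = 33
total_hours = 27258
lambda = 33 / 27258
lambda = 0.0012

0.0012


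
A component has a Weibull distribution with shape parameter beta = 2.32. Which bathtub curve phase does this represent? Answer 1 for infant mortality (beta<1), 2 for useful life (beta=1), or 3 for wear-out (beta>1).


beta = 2.32
Compare beta to 1:
beta < 1 => infant mortality (phase 1)
beta = 1 => useful life (phase 2)
beta > 1 => wear-out (phase 3)
Since beta = 2.32, this is wear-out (increasing failure rate)
Phase = 3

3


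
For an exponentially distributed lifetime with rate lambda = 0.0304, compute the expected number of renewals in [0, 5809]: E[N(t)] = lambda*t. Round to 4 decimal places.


lambda = 0.0304
t = 5809
E[N(t)] = lambda * t
E[N(t)] = 0.0304 * 5809
E[N(t)] = 176.5936

176.5936


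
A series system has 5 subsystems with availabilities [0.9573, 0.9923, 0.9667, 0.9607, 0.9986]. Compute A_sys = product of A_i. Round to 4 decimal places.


Subsystems: [0.9573, 0.9923, 0.9667, 0.9607, 0.9986]
After subsystem 1 (A=0.9573): product = 0.9573
After subsystem 2 (A=0.9923): product = 0.9499
After subsystem 3 (A=0.9667): product = 0.9183
After subsystem 4 (A=0.9607): product = 0.8822
After subsystem 5 (A=0.9986): product = 0.881
A_sys = 0.881

0.881


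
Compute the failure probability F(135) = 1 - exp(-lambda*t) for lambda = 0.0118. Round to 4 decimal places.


lambda = 0.0118, t = 135
lambda * t = 1.593
exp(-1.593) = 0.2033
F(t) = 1 - 0.2033
F(t) = 0.7967

0.7967


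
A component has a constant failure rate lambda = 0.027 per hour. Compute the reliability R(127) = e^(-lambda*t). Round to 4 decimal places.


lambda = 0.027
t = 127
lambda * t = 3.429
R(t) = e^(-3.429)
R(t) = 0.0324

0.0324


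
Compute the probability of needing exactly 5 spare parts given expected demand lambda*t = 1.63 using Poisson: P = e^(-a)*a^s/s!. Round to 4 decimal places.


a = 1.63, s = 5
e^(-a) = e^(-1.63) = 0.1959
a^s = 1.63^5 = 11.5064
s! = 120
P = 0.1959 * 11.5064 / 120
P = 0.0188

0.0188


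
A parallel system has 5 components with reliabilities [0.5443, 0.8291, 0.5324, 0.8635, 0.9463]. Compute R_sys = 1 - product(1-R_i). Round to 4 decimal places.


Components: [0.5443, 0.8291, 0.5324, 0.8635, 0.9463]
(1 - 0.5443) = 0.4557, running product = 0.4557
(1 - 0.8291) = 0.1709, running product = 0.0779
(1 - 0.5324) = 0.4676, running product = 0.0364
(1 - 0.8635) = 0.1365, running product = 0.005
(1 - 0.9463) = 0.0537, running product = 0.0003
Product of (1-R_i) = 0.0003
R_sys = 1 - 0.0003 = 0.9997

0.9997


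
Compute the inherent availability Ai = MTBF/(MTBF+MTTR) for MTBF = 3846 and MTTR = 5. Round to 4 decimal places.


MTBF = 3846
MTTR = 5
MTBF + MTTR = 3851
Ai = 3846 / 3851
Ai = 0.9987

0.9987


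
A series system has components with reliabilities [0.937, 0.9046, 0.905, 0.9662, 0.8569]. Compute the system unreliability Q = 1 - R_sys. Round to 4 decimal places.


Components: [0.937, 0.9046, 0.905, 0.9662, 0.8569]
After component 1: product = 0.937
After component 2: product = 0.8476
After component 3: product = 0.7671
After component 4: product = 0.7412
After component 5: product = 0.6351
R_sys = 0.6351
Q = 1 - 0.6351 = 0.3649

0.3649


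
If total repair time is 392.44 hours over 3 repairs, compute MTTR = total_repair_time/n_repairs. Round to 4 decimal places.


total_repair_time = 392.44
n_repairs = 3
MTTR = 392.44 / 3
MTTR = 130.8133

130.8133


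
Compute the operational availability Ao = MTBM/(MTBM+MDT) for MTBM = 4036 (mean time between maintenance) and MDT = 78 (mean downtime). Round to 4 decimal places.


MTBM = 4036
MDT = 78
MTBM + MDT = 4114
Ao = 4036 / 4114
Ao = 0.981

0.981


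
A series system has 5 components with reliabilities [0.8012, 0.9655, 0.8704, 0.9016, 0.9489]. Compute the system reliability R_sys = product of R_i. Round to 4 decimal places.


Components: [0.8012, 0.9655, 0.8704, 0.9016, 0.9489]
After component 1 (R=0.8012): product = 0.8012
After component 2 (R=0.9655): product = 0.7736
After component 3 (R=0.8704): product = 0.6733
After component 4 (R=0.9016): product = 0.6071
After component 5 (R=0.9489): product = 0.576
R_sys = 0.576

0.576


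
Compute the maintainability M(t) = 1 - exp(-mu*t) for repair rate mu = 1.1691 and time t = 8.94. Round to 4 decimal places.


mu = 1.1691, t = 8.94
mu * t = 1.1691 * 8.94 = 10.4518
exp(-10.4518) = 0.0
M(t) = 1 - 0.0
M(t) = 1.0

1.0


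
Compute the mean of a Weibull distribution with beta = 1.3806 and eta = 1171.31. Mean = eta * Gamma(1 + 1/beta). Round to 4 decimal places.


beta = 1.3806, eta = 1171.31
1/beta = 0.7243
1 + 1/beta = 1.7243
Gamma(1.7243) = 0.9135
Mean = 1171.31 * 0.9135
Mean = 1069.9594

1069.9594


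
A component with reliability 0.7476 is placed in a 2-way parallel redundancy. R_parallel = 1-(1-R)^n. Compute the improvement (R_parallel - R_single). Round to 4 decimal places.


R_single = 0.7476, n = 2
1 - R_single = 0.2524
(1 - R_single)^n = 0.2524^2 = 0.0637
R_parallel = 1 - 0.0637 = 0.9363
Improvement = 0.9363 - 0.7476
Improvement = 0.1887

0.1887


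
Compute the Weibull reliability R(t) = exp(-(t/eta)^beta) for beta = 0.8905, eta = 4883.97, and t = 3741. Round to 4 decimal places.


beta = 0.8905, eta = 4883.97, t = 3741
t/eta = 3741 / 4883.97 = 0.766
(t/eta)^beta = 0.766^0.8905 = 0.7887
R(t) = exp(-0.7887)
R(t) = 0.4545

0.4545


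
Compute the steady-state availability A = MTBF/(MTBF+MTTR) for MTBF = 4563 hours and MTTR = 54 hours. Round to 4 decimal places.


MTBF = 4563
MTTR = 54
MTBF + MTTR = 4617
A = 4563 / 4617
A = 0.9883

0.9883


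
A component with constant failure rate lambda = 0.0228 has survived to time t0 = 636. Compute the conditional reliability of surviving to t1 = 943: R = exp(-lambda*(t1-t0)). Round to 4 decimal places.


lambda = 0.0228
t0 = 636, t1 = 943
t1 - t0 = 307
lambda * (t1-t0) = 0.0228 * 307 = 6.9996
R = exp(-6.9996)
R = 0.0009

0.0009


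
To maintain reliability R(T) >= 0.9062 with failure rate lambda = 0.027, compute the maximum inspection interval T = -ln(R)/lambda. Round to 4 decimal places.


R_target = 0.9062
lambda = 0.027
-ln(0.9062) = 0.0985
T = 0.0985 / 0.027
T = 3.648

3.648


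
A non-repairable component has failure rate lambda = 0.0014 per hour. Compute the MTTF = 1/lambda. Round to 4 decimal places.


lambda = 0.0014
MTTF = 1 / 0.0014
MTTF = 714.2857

714.2857


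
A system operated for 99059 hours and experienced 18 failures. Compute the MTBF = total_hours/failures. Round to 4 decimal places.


total_hours = 99059
failures = 18
MTBF = 99059 / 18
MTBF = 5503.2778

5503.2778


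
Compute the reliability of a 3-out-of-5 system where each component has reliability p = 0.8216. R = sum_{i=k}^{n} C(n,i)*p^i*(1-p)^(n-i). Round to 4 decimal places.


k = 3, n = 5, p = 0.8216
i=3: C(5,3)=10 * 0.8216^3 * 0.1784^2 = 0.1765
i=4: C(5,4)=5 * 0.8216^4 * 0.1784^1 = 0.4064
i=5: C(5,5)=1 * 0.8216^5 * 0.1784^0 = 0.3744
R = sum of terms = 0.9573

0.9573


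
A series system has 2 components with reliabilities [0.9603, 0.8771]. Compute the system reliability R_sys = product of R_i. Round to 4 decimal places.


Components: [0.9603, 0.8771]
After component 1 (R=0.9603): product = 0.9603
After component 2 (R=0.8771): product = 0.8423
R_sys = 0.8423

0.8423


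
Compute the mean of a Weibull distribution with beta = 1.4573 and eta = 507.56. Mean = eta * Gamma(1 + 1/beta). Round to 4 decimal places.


beta = 1.4573, eta = 507.56
1/beta = 0.6862
1 + 1/beta = 1.6862
Gamma(1.6862) = 0.9061
Mean = 507.56 * 0.9061
Mean = 459.8982

459.8982


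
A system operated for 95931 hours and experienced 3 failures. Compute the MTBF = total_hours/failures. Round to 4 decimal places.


total_hours = 95931
failures = 3
MTBF = 95931 / 3
MTBF = 31977.0

31977.0


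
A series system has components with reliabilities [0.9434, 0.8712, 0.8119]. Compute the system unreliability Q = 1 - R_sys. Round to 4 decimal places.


Components: [0.9434, 0.8712, 0.8119]
After component 1: product = 0.9434
After component 2: product = 0.8219
After component 3: product = 0.6673
R_sys = 0.6673
Q = 1 - 0.6673 = 0.3327

0.3327


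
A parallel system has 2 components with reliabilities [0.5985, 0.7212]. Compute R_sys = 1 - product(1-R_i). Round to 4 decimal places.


Components: [0.5985, 0.7212]
(1 - 0.5985) = 0.4015, running product = 0.4015
(1 - 0.7212) = 0.2788, running product = 0.1119
Product of (1-R_i) = 0.1119
R_sys = 1 - 0.1119 = 0.8881

0.8881


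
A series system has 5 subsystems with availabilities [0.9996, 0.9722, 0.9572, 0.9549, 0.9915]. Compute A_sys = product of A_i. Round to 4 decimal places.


Subsystems: [0.9996, 0.9722, 0.9572, 0.9549, 0.9915]
After subsystem 1 (A=0.9996): product = 0.9996
After subsystem 2 (A=0.9722): product = 0.9718
After subsystem 3 (A=0.9572): product = 0.9302
After subsystem 4 (A=0.9549): product = 0.8883
After subsystem 5 (A=0.9915): product = 0.8807
A_sys = 0.8807

0.8807


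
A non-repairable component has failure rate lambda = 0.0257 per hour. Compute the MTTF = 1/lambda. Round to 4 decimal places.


lambda = 0.0257
MTTF = 1 / 0.0257
MTTF = 38.9105

38.9105


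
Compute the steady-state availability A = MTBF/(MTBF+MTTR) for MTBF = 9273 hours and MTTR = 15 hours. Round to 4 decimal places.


MTBF = 9273
MTTR = 15
MTBF + MTTR = 9288
A = 9273 / 9288
A = 0.9984

0.9984


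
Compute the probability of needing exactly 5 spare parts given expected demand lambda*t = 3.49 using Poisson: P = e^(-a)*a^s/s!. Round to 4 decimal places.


a = 3.49, s = 5
e^(-a) = e^(-3.49) = 0.0305
a^s = 3.49^5 = 517.7584
s! = 120
P = 0.0305 * 517.7584 / 120
P = 0.1316

0.1316


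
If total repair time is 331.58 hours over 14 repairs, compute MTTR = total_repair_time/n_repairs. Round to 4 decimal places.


total_repair_time = 331.58
n_repairs = 14
MTTR = 331.58 / 14
MTTR = 23.6843

23.6843


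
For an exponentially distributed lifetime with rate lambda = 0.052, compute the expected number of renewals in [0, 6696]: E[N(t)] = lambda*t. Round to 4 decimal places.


lambda = 0.052
t = 6696
E[N(t)] = lambda * t
E[N(t)] = 0.052 * 6696
E[N(t)] = 348.192

348.192


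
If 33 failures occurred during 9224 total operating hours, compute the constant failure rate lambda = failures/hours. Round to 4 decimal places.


failures = 33
total_hours = 9224
lambda = 33 / 9224
lambda = 0.0036

0.0036


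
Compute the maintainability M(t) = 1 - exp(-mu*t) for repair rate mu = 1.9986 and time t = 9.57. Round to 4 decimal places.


mu = 1.9986, t = 9.57
mu * t = 1.9986 * 9.57 = 19.1266
exp(-19.1266) = 0.0
M(t) = 1 - 0.0
M(t) = 1.0

1.0


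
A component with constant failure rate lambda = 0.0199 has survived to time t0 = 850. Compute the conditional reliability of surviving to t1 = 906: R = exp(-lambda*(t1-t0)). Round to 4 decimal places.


lambda = 0.0199
t0 = 850, t1 = 906
t1 - t0 = 56
lambda * (t1-t0) = 0.0199 * 56 = 1.1144
R = exp(-1.1144)
R = 0.3281

0.3281


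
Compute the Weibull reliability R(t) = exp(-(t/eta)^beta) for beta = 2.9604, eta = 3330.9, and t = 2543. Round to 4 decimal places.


beta = 2.9604, eta = 3330.9, t = 2543
t/eta = 2543 / 3330.9 = 0.7635
(t/eta)^beta = 0.7635^2.9604 = 0.4498
R(t) = exp(-0.4498)
R(t) = 0.6378

0.6378


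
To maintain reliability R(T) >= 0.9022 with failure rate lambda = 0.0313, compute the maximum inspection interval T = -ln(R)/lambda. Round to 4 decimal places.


R_target = 0.9022
lambda = 0.0313
-ln(0.9022) = 0.1029
T = 0.1029 / 0.0313
T = 3.2881

3.2881


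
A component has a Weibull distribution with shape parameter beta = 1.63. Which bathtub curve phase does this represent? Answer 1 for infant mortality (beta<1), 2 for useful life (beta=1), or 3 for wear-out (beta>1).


beta = 1.63
Compare beta to 1:
beta < 1 => infant mortality (phase 1)
beta = 1 => useful life (phase 2)
beta > 1 => wear-out (phase 3)
Since beta = 1.63, this is wear-out (increasing failure rate)
Phase = 3

3


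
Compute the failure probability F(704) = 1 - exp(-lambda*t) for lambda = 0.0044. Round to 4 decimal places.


lambda = 0.0044, t = 704
lambda * t = 3.0976
exp(-3.0976) = 0.0452
F(t) = 1 - 0.0452
F(t) = 0.9548

0.9548


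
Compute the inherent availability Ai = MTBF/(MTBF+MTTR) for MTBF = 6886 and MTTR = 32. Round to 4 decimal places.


MTBF = 6886
MTTR = 32
MTBF + MTTR = 6918
Ai = 6886 / 6918
Ai = 0.9954

0.9954


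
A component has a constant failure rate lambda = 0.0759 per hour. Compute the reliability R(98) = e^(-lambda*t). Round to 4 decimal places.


lambda = 0.0759
t = 98
lambda * t = 7.4382
R(t) = e^(-7.4382)
R(t) = 0.0006

0.0006


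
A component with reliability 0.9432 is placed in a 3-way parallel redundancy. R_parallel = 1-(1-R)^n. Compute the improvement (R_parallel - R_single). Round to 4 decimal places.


R_single = 0.9432, n = 3
1 - R_single = 0.0568
(1 - R_single)^n = 0.0568^3 = 0.0002
R_parallel = 1 - 0.0002 = 0.9998
Improvement = 0.9998 - 0.9432
Improvement = 0.0566

0.0566


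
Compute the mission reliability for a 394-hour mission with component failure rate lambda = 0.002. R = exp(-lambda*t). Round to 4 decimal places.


lambda = 0.002
mission_time = 394
lambda * t = 0.002 * 394 = 0.788
R = exp(-0.788)
R = 0.4548

0.4548


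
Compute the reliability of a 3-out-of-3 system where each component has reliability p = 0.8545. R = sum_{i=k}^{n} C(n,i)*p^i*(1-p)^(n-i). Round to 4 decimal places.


k = 3, n = 3, p = 0.8545
i=3: C(3,3)=1 * 0.8545^3 * 0.1455^0 = 0.6239
R = sum of terms = 0.6239

0.6239


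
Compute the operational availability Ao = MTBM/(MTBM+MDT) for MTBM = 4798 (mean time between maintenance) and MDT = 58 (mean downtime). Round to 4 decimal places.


MTBM = 4798
MDT = 58
MTBM + MDT = 4856
Ao = 4798 / 4856
Ao = 0.9881

0.9881


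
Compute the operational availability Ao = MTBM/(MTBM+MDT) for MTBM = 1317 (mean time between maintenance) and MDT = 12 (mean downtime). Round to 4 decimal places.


MTBM = 1317
MDT = 12
MTBM + MDT = 1329
Ao = 1317 / 1329
Ao = 0.991

0.991


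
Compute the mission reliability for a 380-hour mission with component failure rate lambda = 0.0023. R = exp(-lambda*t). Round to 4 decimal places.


lambda = 0.0023
mission_time = 380
lambda * t = 0.0023 * 380 = 0.874
R = exp(-0.874)
R = 0.4173

0.4173


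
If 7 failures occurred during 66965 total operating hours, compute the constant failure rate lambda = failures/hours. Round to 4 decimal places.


failures = 7
total_hours = 66965
lambda = 7 / 66965
lambda = 0.0001

0.0001


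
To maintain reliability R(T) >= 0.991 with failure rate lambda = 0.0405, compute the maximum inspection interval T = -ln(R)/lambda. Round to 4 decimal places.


R_target = 0.991
lambda = 0.0405
-ln(0.991) = 0.009
T = 0.009 / 0.0405
T = 0.2232

0.2232


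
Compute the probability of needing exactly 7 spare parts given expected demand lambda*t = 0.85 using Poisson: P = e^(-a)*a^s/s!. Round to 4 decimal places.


a = 0.85, s = 7
e^(-a) = e^(-0.85) = 0.4274
a^s = 0.85^7 = 0.3206
s! = 5040
P = 0.4274 * 0.3206 / 5040
P = 0.0

0.0


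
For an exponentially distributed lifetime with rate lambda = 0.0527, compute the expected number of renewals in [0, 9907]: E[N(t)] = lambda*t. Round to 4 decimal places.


lambda = 0.0527
t = 9907
E[N(t)] = lambda * t
E[N(t)] = 0.0527 * 9907
E[N(t)] = 522.0989

522.0989


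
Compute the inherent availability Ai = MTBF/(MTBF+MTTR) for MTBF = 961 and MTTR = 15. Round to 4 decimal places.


MTBF = 961
MTTR = 15
MTBF + MTTR = 976
Ai = 961 / 976
Ai = 0.9846

0.9846


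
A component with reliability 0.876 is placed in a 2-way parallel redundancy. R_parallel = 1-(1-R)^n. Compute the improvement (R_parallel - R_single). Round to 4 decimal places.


R_single = 0.876, n = 2
1 - R_single = 0.124
(1 - R_single)^n = 0.124^2 = 0.0154
R_parallel = 1 - 0.0154 = 0.9846
Improvement = 0.9846 - 0.876
Improvement = 0.1086

0.1086


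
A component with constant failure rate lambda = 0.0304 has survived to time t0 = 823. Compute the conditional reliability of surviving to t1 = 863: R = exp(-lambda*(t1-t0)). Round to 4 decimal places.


lambda = 0.0304
t0 = 823, t1 = 863
t1 - t0 = 40
lambda * (t1-t0) = 0.0304 * 40 = 1.216
R = exp(-1.216)
R = 0.2964

0.2964


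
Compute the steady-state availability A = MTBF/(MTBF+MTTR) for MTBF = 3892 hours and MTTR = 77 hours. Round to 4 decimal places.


MTBF = 3892
MTTR = 77
MTBF + MTTR = 3969
A = 3892 / 3969
A = 0.9806

0.9806


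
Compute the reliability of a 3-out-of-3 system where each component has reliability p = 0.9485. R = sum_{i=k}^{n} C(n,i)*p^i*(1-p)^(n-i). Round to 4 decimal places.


k = 3, n = 3, p = 0.9485
i=3: C(3,3)=1 * 0.9485^3 * 0.0515^0 = 0.8533
R = sum of terms = 0.8533

0.8533


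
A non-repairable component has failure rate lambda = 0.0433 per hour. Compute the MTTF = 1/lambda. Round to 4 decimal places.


lambda = 0.0433
MTTF = 1 / 0.0433
MTTF = 23.0947

23.0947


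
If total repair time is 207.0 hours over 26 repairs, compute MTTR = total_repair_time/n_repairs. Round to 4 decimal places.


total_repair_time = 207.0
n_repairs = 26
MTTR = 207.0 / 26
MTTR = 7.9615

7.9615


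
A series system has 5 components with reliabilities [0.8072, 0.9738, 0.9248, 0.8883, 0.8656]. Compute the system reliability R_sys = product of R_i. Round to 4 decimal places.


Components: [0.8072, 0.9738, 0.9248, 0.8883, 0.8656]
After component 1 (R=0.8072): product = 0.8072
After component 2 (R=0.9738): product = 0.7861
After component 3 (R=0.9248): product = 0.7269
After component 4 (R=0.8883): product = 0.6457
After component 5 (R=0.8656): product = 0.559
R_sys = 0.559

0.559


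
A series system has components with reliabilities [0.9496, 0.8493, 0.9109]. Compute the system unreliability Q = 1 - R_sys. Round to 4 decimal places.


Components: [0.9496, 0.8493, 0.9109]
After component 1: product = 0.9496
After component 2: product = 0.8065
After component 3: product = 0.7346
R_sys = 0.7346
Q = 1 - 0.7346 = 0.2654

0.2654


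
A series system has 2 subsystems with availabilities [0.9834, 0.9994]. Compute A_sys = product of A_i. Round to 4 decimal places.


Subsystems: [0.9834, 0.9994]
After subsystem 1 (A=0.9834): product = 0.9834
After subsystem 2 (A=0.9994): product = 0.9828
A_sys = 0.9828

0.9828


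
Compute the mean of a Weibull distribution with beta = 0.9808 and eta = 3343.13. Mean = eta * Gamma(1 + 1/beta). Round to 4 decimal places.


beta = 0.9808, eta = 3343.13
1/beta = 1.0196
1 + 1/beta = 2.0196
Gamma(2.0196) = 1.0084
Mean = 3343.13 * 1.0084
Mean = 3371.3287

3371.3287


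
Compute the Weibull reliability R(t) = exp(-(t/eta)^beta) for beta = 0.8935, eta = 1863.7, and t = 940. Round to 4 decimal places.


beta = 0.8935, eta = 1863.7, t = 940
t/eta = 940 / 1863.7 = 0.5044
(t/eta)^beta = 0.5044^0.8935 = 0.5425
R(t) = exp(-0.5425)
R(t) = 0.5813

0.5813


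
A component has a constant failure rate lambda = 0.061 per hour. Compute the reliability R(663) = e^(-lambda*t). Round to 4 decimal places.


lambda = 0.061
t = 663
lambda * t = 40.443
R(t) = e^(-40.443)
R(t) = 0.0

0.0


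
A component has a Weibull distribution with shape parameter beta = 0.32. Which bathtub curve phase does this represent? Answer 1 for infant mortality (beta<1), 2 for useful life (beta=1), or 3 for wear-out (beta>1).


beta = 0.32
Compare beta to 1:
beta < 1 => infant mortality (phase 1)
beta = 1 => useful life (phase 2)
beta > 1 => wear-out (phase 3)
Since beta = 0.32, this is infant mortality (decreasing failure rate)
Phase = 1

1


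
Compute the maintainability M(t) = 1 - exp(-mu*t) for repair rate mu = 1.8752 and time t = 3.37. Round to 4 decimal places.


mu = 1.8752, t = 3.37
mu * t = 1.8752 * 3.37 = 6.3194
exp(-6.3194) = 0.0018
M(t) = 1 - 0.0018
M(t) = 0.9982

0.9982


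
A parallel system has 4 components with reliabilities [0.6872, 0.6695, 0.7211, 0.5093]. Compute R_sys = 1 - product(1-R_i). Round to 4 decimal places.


Components: [0.6872, 0.6695, 0.7211, 0.5093]
(1 - 0.6872) = 0.3128, running product = 0.3128
(1 - 0.6695) = 0.3305, running product = 0.1034
(1 - 0.7211) = 0.2789, running product = 0.0288
(1 - 0.5093) = 0.4907, running product = 0.0141
Product of (1-R_i) = 0.0141
R_sys = 1 - 0.0141 = 0.9859

0.9859


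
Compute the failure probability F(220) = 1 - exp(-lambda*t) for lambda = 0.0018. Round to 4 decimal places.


lambda = 0.0018, t = 220
lambda * t = 0.396
exp(-0.396) = 0.673
F(t) = 1 - 0.673
F(t) = 0.327

0.327


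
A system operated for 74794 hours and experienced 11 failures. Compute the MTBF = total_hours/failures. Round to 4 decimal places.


total_hours = 74794
failures = 11
MTBF = 74794 / 11
MTBF = 6799.4545

6799.4545


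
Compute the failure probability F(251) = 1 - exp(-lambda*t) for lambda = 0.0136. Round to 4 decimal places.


lambda = 0.0136, t = 251
lambda * t = 3.4136
exp(-3.4136) = 0.0329
F(t) = 1 - 0.0329
F(t) = 0.9671

0.9671


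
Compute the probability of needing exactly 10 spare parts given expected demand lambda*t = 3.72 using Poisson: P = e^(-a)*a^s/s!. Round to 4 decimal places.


a = 3.72, s = 10
e^(-a) = e^(-3.72) = 0.0242
a^s = 3.72^10 = 507492.2317
s! = 3628800
P = 0.0242 * 507492.2317 / 3628800
P = 0.0034

0.0034


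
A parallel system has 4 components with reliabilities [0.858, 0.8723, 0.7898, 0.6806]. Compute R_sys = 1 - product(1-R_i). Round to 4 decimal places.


Components: [0.858, 0.8723, 0.7898, 0.6806]
(1 - 0.858) = 0.142, running product = 0.142
(1 - 0.8723) = 0.1277, running product = 0.0181
(1 - 0.7898) = 0.2102, running product = 0.0038
(1 - 0.6806) = 0.3194, running product = 0.0012
Product of (1-R_i) = 0.0012
R_sys = 1 - 0.0012 = 0.9988

0.9988


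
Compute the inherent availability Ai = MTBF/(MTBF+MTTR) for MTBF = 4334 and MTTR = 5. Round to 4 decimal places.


MTBF = 4334
MTTR = 5
MTBF + MTTR = 4339
Ai = 4334 / 4339
Ai = 0.9988

0.9988


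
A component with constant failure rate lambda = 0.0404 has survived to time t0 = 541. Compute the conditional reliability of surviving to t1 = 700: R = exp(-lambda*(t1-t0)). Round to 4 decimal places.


lambda = 0.0404
t0 = 541, t1 = 700
t1 - t0 = 159
lambda * (t1-t0) = 0.0404 * 159 = 6.4236
R = exp(-6.4236)
R = 0.0016

0.0016
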